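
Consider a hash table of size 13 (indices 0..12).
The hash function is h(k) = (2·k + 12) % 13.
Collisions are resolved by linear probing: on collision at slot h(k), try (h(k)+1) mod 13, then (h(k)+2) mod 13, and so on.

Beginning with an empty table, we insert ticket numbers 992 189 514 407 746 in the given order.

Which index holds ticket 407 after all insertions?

992 hashes to 7; slot 7 is free -> place at 7.
189 hashes to 0; slot 0 is free -> place at 0.
514 hashes to 0; 0 taken -> place at 1.
407 hashes to 7; 7 taken -> place at 8.
746 hashes to 9; slot 9 is free -> place at 9.
Table: [189, 514, ∅, ∅, ∅, ∅, ∅, 992, 407, 746, ∅, ∅, ∅]

8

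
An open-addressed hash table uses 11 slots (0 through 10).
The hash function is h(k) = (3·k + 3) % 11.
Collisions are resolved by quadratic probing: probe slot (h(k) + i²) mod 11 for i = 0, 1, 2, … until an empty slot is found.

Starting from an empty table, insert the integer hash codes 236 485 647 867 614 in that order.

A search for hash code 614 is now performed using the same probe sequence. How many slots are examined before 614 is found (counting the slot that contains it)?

236 hashes to 7; slot 7 is free => place at 7.
485 hashes to 6; slot 6 is free => place at 6.
647 hashes to 8; slot 8 is free => place at 8.
867 hashes to 8; 8 taken => place at 9.
614 hashes to 8; 8,9 taken => place at 1.
Table: [_, 614, _, _, _, _, 485, 236, 647, 867, _]
Lookup 614: h=8, probe 8,9,1 → found at 1.

3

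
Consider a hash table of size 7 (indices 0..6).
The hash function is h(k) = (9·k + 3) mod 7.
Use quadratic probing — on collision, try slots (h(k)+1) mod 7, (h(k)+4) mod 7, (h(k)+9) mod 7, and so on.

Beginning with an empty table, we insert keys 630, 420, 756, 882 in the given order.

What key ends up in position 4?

420

630 hashes to 3; slot 3 is free → place at 3.
420 hashes to 3; 3 taken → place at 4.
756 hashes to 3; 3,4 taken → place at 0.
882 hashes to 3; 3,4,0 taken → place at 5.
Table: [756, ∅, ∅, 630, 420, 882, ∅]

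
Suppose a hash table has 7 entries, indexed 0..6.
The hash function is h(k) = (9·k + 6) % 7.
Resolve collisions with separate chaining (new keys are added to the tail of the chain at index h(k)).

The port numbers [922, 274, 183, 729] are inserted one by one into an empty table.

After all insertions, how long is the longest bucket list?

3

922 -> bucket 2
274 -> bucket 1
183 -> bucket 1 (collision)
729 -> bucket 1 (collision)
Final buckets:
0: —
1: 274 -> 183 -> 729
2: 922
3: —
4: —
5: —
6: —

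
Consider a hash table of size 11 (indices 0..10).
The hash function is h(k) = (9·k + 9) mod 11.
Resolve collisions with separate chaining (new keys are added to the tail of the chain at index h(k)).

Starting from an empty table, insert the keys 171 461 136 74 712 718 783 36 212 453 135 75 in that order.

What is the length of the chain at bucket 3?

4

171 → bucket 8
461 → bucket 0
136 → bucket 1
74 → bucket 4
712 → bucket 4 (collision)
718 → bucket 3
783 → bucket 5
36 → bucket 3 (collision)
212 → bucket 3 (collision)
453 → bucket 5 (collision)
135 → bucket 3 (collision)
75 → bucket 2
Final buckets:
0: 461
1: 136
2: 75
3: 718 -> 36 -> 212 -> 135
4: 74 -> 712
5: 783 -> 453
6: _
7: _
8: 171
9: _
10: _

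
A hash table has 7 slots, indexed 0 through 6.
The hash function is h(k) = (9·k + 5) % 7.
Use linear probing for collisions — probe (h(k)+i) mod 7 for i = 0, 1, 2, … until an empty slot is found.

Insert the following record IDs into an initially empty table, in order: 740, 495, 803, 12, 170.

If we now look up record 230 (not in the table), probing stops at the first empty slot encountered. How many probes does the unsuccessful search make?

740: h=1 => slot 1
495: h=1, probe 1,2 => slot 2
803: h=1, probe 1,2,3 => slot 3
12: h=1, probe 1,2,3,4 => slot 4
170: h=2, probe 2,3,4,5 => slot 5
Table: [—, 740, 495, 803, 12, 170, —]
Lookup 230: h=3, probe 3,4,5,6 → slot 6 empty, not found.

4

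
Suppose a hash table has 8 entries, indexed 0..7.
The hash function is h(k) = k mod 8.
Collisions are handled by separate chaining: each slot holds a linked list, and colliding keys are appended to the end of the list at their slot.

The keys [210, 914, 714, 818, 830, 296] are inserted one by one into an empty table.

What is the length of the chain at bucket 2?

4

Insert 210: h=2, bucket 2 empty -> new chain.
Insert 914: h=2, bucket 2 nonempty -> append to chain.
Insert 714: h=2, bucket 2 nonempty -> append to chain.
Insert 818: h=2, bucket 2 nonempty -> append to chain.
Insert 830: h=6, bucket 6 empty -> new chain.
Insert 296: h=0, bucket 0 empty -> new chain.
Final buckets:
0: 296
1: ∅
2: 210 -> 914 -> 714 -> 818
3: ∅
4: ∅
5: ∅
6: 830
7: ∅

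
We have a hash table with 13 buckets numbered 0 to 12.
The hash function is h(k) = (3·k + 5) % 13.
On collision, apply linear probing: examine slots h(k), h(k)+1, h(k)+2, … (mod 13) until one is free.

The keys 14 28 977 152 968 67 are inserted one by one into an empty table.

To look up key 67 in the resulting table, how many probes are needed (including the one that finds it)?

14 hashes to 8; slot 8 is free → place at 8.
28 hashes to 11; slot 11 is free → place at 11.
977 hashes to 11; 11 taken → place at 12.
152 hashes to 6; slot 6 is free → place at 6.
968 hashes to 10; slot 10 is free → place at 10.
67 hashes to 11; 11,12 taken → place at 0.
Table: [67, _, _, _, _, _, 152, _, 14, _, 968, 28, 977]
Lookup 67: h=11, probe 11,12,0 → found at 0.

3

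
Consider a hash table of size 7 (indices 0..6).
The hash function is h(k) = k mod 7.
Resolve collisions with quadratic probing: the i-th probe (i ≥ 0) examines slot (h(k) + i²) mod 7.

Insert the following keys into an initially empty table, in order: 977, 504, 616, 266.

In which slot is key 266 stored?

977: h=4 → slot 4
504: h=0 → slot 0
616: h=0, probe 0,1 → slot 1
266: h=0, probe 0,1,4,2 → slot 2
Table: [504, 616, 266, -, 977, -, -]

2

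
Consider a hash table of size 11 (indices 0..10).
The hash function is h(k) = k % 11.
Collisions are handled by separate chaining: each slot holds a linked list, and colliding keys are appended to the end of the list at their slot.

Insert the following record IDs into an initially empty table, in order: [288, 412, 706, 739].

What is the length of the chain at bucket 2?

288 → bucket 2
412 → bucket 5
706 → bucket 2 (collision)
739 → bucket 2 (collision)
Final buckets:
0: .
1: .
2: 288 -> 706 -> 739
3: .
4: .
5: 412
6: .
7: .
8: .
9: .
10: .

3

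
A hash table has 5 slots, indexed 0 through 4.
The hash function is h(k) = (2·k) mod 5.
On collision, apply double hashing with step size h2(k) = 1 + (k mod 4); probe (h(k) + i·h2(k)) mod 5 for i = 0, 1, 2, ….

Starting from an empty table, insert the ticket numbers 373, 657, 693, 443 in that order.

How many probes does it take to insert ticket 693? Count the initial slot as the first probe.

Insert 373: h=1, slot 1 empty => index 1.
Insert 657: h=4, slot 4 empty => index 4.
Insert 693: h=1, h2=2, slot 1 occupied => index 3.
Insert 443: h=1, h2=4, slot 1 occupied => index 0.
Table: [443, 373, _, 693, 657]

2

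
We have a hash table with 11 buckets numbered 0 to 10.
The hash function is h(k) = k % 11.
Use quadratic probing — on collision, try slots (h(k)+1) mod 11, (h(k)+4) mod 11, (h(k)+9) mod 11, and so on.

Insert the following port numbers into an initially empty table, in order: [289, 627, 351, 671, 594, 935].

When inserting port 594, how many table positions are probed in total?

3

Insert 289: h=3, slot 3 empty => index 3.
Insert 627: h=0, slot 0 empty => index 0.
Insert 351: h=10, slot 10 empty => index 10.
Insert 671: h=0, slot 0 occupied => index 1.
Insert 594: h=0, slots 0,1 occupied => index 4.
Insert 935: h=0, slots 0,1,4 occupied => index 9.
Table: [627, 671, _, 289, 594, _, _, _, _, 935, 351]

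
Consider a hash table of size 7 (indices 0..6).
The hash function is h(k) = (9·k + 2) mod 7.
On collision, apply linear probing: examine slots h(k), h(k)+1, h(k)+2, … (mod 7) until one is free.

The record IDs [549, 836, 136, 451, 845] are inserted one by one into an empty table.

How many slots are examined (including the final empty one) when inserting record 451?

4

Insert 549: h=1, slot 1 empty → index 1.
Insert 836: h=1, slot 1 occupied → index 2.
Insert 136: h=1, slots 1,2 occupied → index 3.
Insert 451: h=1, slots 1,2,3 occupied → index 4.
Insert 845: h=5, slot 5 empty → index 5.
Table: [—, 549, 836, 136, 451, 845, —]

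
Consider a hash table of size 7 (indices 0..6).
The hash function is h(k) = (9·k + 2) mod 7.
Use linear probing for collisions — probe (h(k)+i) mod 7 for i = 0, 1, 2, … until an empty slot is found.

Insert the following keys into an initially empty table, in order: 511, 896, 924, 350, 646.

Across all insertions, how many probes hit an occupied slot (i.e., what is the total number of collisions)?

511: h=2 -> slot 2
896: h=2, probe 2,3 -> slot 3
924: h=2, probe 2,3,4 -> slot 4
350: h=2, probe 2,3,4,5 -> slot 5
646: h=6 -> slot 6
Table: [., ., 511, 896, 924, 350, 646]

6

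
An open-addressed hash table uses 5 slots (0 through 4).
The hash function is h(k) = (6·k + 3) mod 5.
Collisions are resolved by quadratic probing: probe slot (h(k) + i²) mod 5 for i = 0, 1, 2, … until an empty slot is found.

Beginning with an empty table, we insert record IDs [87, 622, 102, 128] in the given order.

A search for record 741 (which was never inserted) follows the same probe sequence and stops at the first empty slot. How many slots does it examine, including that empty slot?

Insert 87: h=0, slot 0 empty → index 0.
Insert 622: h=0, slot 0 occupied → index 1.
Insert 102: h=0, slots 0,1 occupied → index 4.
Insert 128: h=1, slot 1 occupied → index 2.
Table: [87, 622, 128, ., 102]
Lookup 741: h=4, probe 4,0,3 → slot 3 empty, not found.

3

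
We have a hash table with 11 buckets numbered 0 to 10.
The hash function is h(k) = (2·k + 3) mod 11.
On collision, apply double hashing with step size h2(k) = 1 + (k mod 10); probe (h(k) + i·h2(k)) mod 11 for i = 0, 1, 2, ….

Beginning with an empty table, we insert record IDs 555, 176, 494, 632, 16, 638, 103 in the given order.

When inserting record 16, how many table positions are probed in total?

2

555: h=2 -> slot 2
176: h=3 -> slot 3
494: h=1 -> slot 1
632: h=2, h2=3, probe 2,5 -> slot 5
16: h=2, h2=7, probe 2,9 -> slot 9
638: h=3, h2=9, probe 3,1,10 -> slot 10
103: h=0 -> slot 0
Table: [103, 494, 555, 176, —, 632, —, —, —, 16, 638]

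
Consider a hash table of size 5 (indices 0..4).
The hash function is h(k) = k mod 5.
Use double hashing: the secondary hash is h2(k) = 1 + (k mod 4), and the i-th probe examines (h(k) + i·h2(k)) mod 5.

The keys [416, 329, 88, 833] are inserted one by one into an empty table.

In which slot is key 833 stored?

0

Insert 416: h=1, slot 1 empty → index 1.
Insert 329: h=4, slot 4 empty → index 4.
Insert 88: h=3, slot 3 empty → index 3.
Insert 833: h=3, h2=2, slot 3 occupied → index 0.
Table: [833, 416, ., 88, 329]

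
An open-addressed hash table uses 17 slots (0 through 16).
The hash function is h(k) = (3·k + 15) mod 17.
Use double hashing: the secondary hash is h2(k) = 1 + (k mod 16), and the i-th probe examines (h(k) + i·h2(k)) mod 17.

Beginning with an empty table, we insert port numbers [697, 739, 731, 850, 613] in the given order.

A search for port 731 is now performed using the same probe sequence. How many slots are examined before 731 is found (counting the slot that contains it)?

697 hashes to 15; slot 15 is free → place at 15.
739 hashes to 5; slot 5 is free → place at 5.
731 hashes to 15, h2=12; 15 taken → place at 10.
850 hashes to 15, h2=3; 15 taken → place at 1.
613 hashes to 1, h2=6; 1 taken → place at 7.
Table: [-, 850, -, -, -, 739, -, 613, -, -, 731, -, -, -, -, 697, -]
Lookup 731: h=15, h2=12, probe 15,10 → found at 10.

2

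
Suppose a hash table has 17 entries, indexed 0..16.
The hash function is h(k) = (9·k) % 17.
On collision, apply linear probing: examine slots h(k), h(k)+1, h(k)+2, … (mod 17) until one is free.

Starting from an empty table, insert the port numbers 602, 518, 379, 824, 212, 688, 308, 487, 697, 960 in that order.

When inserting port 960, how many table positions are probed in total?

5

Insert 602: h=12, slot 12 empty -> index 12.
Insert 518: h=4, slot 4 empty -> index 4.
Insert 379: h=11, slot 11 empty -> index 11.
Insert 824: h=4, slot 4 occupied -> index 5.
Insert 212: h=4, slots 4,5 occupied -> index 6.
Insert 688: h=4, slots 4,5,6 occupied -> index 7.
Insert 308: h=1, slot 1 empty -> index 1.
Insert 487: h=14, slot 14 empty -> index 14.
Insert 697: h=0, slot 0 empty -> index 0.
Insert 960: h=4, slots 4,5,6,7 occupied -> index 8.
Table: [697, 308, ∅, ∅, 518, 824, 212, 688, 960, ∅, ∅, 379, 602, ∅, 487, ∅, ∅]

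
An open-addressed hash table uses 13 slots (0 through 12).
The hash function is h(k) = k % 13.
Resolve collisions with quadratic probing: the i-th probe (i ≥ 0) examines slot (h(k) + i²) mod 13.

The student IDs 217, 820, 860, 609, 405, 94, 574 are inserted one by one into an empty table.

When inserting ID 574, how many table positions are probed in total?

3

217: h=9 => slot 9
820: h=1 => slot 1
860: h=2 => slot 2
609: h=11 => slot 11
405: h=2, probe 2,3 => slot 3
94: h=3, probe 3,4 => slot 4
574: h=2, probe 2,3,6 => slot 6
Table: [., 820, 860, 405, 94, ., 574, ., ., 217, ., 609, .]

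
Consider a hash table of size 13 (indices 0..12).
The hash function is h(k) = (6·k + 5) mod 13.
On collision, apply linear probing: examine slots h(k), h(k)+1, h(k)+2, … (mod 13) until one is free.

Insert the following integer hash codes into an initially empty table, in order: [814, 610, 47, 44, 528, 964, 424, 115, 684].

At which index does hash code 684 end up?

814 hashes to 1; slot 1 is free => place at 1.
610 hashes to 12; slot 12 is free => place at 12.
47 hashes to 1; 1 taken => place at 2.
44 hashes to 9; slot 9 is free => place at 9.
528 hashes to 1; 1,2 taken => place at 3.
964 hashes to 4; slot 4 is free => place at 4.
424 hashes to 1; 1,2,3,4 taken => place at 5.
115 hashes to 6; slot 6 is free => place at 6.
684 hashes to 1; 1,2,3,4,5,6 taken => place at 7.
Table: [_, 814, 47, 528, 964, 424, 115, 684, _, 44, _, _, 610]

7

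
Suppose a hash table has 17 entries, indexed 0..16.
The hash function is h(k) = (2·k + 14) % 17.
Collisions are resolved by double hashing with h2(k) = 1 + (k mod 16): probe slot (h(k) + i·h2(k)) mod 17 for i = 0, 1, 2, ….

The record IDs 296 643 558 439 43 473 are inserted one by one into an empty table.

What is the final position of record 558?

296 hashes to 11; slot 11 is free → place at 11.
643 hashes to 8; slot 8 is free → place at 8.
558 hashes to 8, h2=15; 8 taken → place at 6.
439 hashes to 8, h2=8; 8 taken → place at 16.
43 hashes to 15; slot 15 is free → place at 15.
473 hashes to 8, h2=10; 8 taken → place at 1.
Table: [—, 473, —, —, —, —, 558, —, 643, —, —, 296, —, —, —, 43, 439]

6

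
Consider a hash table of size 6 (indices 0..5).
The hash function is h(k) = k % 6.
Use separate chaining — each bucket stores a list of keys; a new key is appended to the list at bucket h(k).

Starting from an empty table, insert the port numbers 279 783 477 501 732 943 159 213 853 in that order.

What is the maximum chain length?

6

279 -> bucket 3
783 -> bucket 3 (collision)
477 -> bucket 3 (collision)
501 -> bucket 3 (collision)
732 -> bucket 0
943 -> bucket 1
159 -> bucket 3 (collision)
213 -> bucket 3 (collision)
853 -> bucket 1 (collision)
Final buckets:
0: 732
1: 943 -> 853
2: ∅
3: 279 -> 783 -> 477 -> 501 -> 159 -> 213
4: ∅
5: ∅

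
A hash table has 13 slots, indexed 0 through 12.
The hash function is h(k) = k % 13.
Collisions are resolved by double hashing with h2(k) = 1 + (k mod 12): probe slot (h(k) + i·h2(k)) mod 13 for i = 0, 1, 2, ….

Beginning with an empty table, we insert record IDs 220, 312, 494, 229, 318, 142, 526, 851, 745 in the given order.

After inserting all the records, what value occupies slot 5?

851

Insert 220: h=12, slot 12 empty => index 12.
Insert 312: h=0, slot 0 empty => index 0.
Insert 494: h=0, h2=3, slot 0 occupied => index 3.
Insert 229: h=8, slot 8 empty => index 8.
Insert 318: h=6, slot 6 empty => index 6.
Insert 142: h=12, h2=11, slot 12 occupied => index 10.
Insert 526: h=6, h2=11, slot 6 occupied => index 4.
Insert 851: h=6, h2=12, slot 6 occupied => index 5.
Insert 745: h=4, h2=2, slots 4,6,8,10,12 occupied => index 1.
Table: [312, 745, _, 494, 526, 851, 318, _, 229, _, 142, _, 220]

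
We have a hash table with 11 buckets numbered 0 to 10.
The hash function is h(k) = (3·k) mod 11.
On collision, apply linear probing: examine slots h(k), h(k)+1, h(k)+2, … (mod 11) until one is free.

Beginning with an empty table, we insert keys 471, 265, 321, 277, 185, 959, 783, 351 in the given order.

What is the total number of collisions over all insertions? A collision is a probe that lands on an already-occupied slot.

14

471 hashes to 5; slot 5 is free => place at 5.
265 hashes to 3; slot 3 is free => place at 3.
321 hashes to 6; slot 6 is free => place at 6.
277 hashes to 6; 6 taken => place at 7.
185 hashes to 5; 5,6,7 taken => place at 8.
959 hashes to 6; 6,7,8 taken => place at 9.
783 hashes to 6; 6,7,8,9 taken => place at 10.
351 hashes to 8; 8,9,10 taken => place at 0.
Table: [351, ∅, ∅, 265, ∅, 471, 321, 277, 185, 959, 783]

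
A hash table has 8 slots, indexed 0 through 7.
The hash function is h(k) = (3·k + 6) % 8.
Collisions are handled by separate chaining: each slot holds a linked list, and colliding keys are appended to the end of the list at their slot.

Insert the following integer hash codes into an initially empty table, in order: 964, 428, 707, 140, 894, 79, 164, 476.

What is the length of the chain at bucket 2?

Insert 964: h=2, bucket 2 empty -> new chain.
Insert 428: h=2, bucket 2 nonempty -> append to chain.
Insert 707: h=7, bucket 7 empty -> new chain.
Insert 140: h=2, bucket 2 nonempty -> append to chain.
Insert 894: h=0, bucket 0 empty -> new chain.
Insert 79: h=3, bucket 3 empty -> new chain.
Insert 164: h=2, bucket 2 nonempty -> append to chain.
Insert 476: h=2, bucket 2 nonempty -> append to chain.
Final buckets:
0: 894
1: _
2: 964 -> 428 -> 140 -> 164 -> 476
3: 79
4: _
5: _
6: _
7: 707

5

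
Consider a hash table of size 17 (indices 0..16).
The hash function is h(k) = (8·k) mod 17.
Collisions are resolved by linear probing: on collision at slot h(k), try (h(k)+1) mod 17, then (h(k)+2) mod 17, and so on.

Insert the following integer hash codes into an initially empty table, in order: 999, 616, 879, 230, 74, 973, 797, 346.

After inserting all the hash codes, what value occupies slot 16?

999: h=2 -> slot 2
616: h=15 -> slot 15
879: h=11 -> slot 11
230: h=4 -> slot 4
74: h=14 -> slot 14
973: h=15, probe 15,16 -> slot 16
797: h=1 -> slot 1
346: h=14, probe 14,15,16,0 -> slot 0
Table: [346, 797, 999, ., 230, ., ., ., ., ., ., 879, ., ., 74, 616, 973]

973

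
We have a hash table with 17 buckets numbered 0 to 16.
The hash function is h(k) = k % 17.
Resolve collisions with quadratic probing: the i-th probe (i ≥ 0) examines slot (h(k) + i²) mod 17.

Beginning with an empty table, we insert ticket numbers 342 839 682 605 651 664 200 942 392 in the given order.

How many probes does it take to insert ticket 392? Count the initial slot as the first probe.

Insert 342: h=2, slot 2 empty -> index 2.
Insert 839: h=6, slot 6 empty -> index 6.
Insert 682: h=2, slot 2 occupied -> index 3.
Insert 605: h=10, slot 10 empty -> index 10.
Insert 651: h=5, slot 5 empty -> index 5.
Insert 664: h=1, slot 1 empty -> index 1.
Insert 200: h=13, slot 13 empty -> index 13.
Insert 942: h=7, slot 7 empty -> index 7.
Insert 392: h=1, slots 1,2,5,10 occupied -> index 0.
Table: [392, 664, 342, 682, _, 651, 839, 942, _, _, 605, _, _, 200, _, _, _]

5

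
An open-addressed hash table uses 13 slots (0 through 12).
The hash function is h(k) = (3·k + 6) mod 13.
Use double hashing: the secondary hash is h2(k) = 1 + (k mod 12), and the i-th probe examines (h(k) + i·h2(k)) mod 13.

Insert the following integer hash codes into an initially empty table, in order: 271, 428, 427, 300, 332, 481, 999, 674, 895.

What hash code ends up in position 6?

271 hashes to 0; slot 0 is free → place at 0.
428 hashes to 3; slot 3 is free → place at 3.
427 hashes to 0, h2=8; 0 taken → place at 8.
300 hashes to 9; slot 9 is free → place at 9.
332 hashes to 1; slot 1 is free → place at 1.
481 hashes to 6; slot 6 is free → place at 6.
999 hashes to 0, h2=4; 0 taken → place at 4.
674 hashes to 0, h2=3; 0,3,6,9 taken → place at 12.
895 hashes to 0, h2=8; 0,8,3 taken → place at 11.
Table: [271, 332, -, 428, 999, -, 481, -, 427, 300, -, 895, 674]

481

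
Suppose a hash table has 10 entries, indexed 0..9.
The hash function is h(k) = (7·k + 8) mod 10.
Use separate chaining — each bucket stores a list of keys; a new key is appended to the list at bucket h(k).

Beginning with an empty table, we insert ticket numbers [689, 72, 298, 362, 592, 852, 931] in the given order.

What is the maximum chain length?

4

689 → bucket 1
72 → bucket 2
298 → bucket 4
362 → bucket 2 (collision)
592 → bucket 2 (collision)
852 → bucket 2 (collision)
931 → bucket 5
Final buckets:
0: .
1: 689
2: 72 -> 362 -> 592 -> 852
3: .
4: 298
5: 931
6: .
7: .
8: .
9: .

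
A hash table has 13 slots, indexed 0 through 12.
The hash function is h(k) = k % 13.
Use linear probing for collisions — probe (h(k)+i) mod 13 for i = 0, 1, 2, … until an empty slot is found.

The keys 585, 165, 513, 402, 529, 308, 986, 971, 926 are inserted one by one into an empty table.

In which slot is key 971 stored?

2

585: h=0 -> slot 0
165: h=9 -> slot 9
513: h=6 -> slot 6
402: h=12 -> slot 12
529: h=9, probe 9,10 -> slot 10
308: h=9, probe 9,10,11 -> slot 11
986: h=11, probe 11,12,0,1 -> slot 1
971: h=9, probe 9,10,11,12,0,1,2 -> slot 2
926: h=3 -> slot 3
Table: [585, 986, 971, 926, ., ., 513, ., ., 165, 529, 308, 402]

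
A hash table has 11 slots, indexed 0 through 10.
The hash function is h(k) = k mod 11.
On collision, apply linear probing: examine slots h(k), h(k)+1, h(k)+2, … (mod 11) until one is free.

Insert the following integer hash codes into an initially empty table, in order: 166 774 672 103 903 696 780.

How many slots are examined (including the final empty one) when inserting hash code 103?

2

Insert 166: h=1, slot 1 empty -> index 1.
Insert 774: h=4, slot 4 empty -> index 4.
Insert 672: h=1, slot 1 occupied -> index 2.
Insert 103: h=4, slot 4 occupied -> index 5.
Insert 903: h=1, slots 1,2 occupied -> index 3.
Insert 696: h=3, slots 3,4,5 occupied -> index 6.
Insert 780: h=10, slot 10 empty -> index 10.
Table: [-, 166, 672, 903, 774, 103, 696, -, -, -, 780]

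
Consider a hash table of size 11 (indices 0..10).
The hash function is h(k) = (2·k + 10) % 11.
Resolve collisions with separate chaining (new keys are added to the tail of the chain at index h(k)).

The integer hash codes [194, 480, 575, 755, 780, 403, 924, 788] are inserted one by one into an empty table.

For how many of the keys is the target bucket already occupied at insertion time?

Insert 194: h=2, bucket 2 empty → new chain.
Insert 480: h=2, bucket 2 nonempty → append to chain.
Insert 575: h=5, bucket 5 empty → new chain.
Insert 755: h=2, bucket 2 nonempty → append to chain.
Insert 780: h=8, bucket 8 empty → new chain.
Insert 403: h=2, bucket 2 nonempty → append to chain.
Insert 924: h=10, bucket 10 empty → new chain.
Insert 788: h=2, bucket 2 nonempty → append to chain.
Final buckets:
0: .
1: .
2: 194 -> 480 -> 755 -> 403 -> 788
3: .
4: .
5: 575
6: .
7: .
8: 780
9: .
10: 924

4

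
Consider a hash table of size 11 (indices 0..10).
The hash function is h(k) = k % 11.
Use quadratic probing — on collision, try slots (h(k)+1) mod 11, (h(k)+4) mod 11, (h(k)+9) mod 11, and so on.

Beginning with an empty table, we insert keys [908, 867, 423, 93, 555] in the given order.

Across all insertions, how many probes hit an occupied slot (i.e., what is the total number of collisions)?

7

908 hashes to 6; slot 6 is free → place at 6.
867 hashes to 9; slot 9 is free → place at 9.
423 hashes to 5; slot 5 is free → place at 5.
93 hashes to 5; 5,6,9 taken → place at 3.
555 hashes to 5; 5,6,9,3 taken → place at 10.
Table: [-, -, -, 93, -, 423, 908, -, -, 867, 555]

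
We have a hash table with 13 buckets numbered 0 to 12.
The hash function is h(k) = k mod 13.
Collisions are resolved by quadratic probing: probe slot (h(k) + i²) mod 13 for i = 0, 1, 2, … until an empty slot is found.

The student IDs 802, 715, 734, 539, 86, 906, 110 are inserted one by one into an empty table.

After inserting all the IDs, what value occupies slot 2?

110

Insert 802: h=9, slot 9 empty => index 9.
Insert 715: h=0, slot 0 empty => index 0.
Insert 734: h=6, slot 6 empty => index 6.
Insert 539: h=6, slot 6 occupied => index 7.
Insert 86: h=8, slot 8 empty => index 8.
Insert 906: h=9, slot 9 occupied => index 10.
Insert 110: h=6, slots 6,7,10 occupied => index 2.
Table: [715, _, 110, _, _, _, 734, 539, 86, 802, 906, _, _]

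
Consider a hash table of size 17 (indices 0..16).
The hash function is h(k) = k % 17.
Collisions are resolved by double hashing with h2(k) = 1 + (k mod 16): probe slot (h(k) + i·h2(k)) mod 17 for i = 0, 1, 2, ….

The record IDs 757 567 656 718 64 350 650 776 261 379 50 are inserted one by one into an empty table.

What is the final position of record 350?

757 hashes to 9; slot 9 is free → place at 9.
567 hashes to 6; slot 6 is free → place at 6.
656 hashes to 10; slot 10 is free → place at 10.
718 hashes to 4; slot 4 is free → place at 4.
64 hashes to 13; slot 13 is free → place at 13.
350 hashes to 10, h2=15; 10 taken → place at 8.
650 hashes to 4, h2=11; 4 taken → place at 15.
776 hashes to 11; slot 11 is free → place at 11.
261 hashes to 6, h2=6; 6 taken → place at 12.
379 hashes to 5; slot 5 is free → place at 5.
50 hashes to 16; slot 16 is free → place at 16.
Table: [-, -, -, -, 718, 379, 567, -, 350, 757, 656, 776, 261, 64, -, 650, 50]

8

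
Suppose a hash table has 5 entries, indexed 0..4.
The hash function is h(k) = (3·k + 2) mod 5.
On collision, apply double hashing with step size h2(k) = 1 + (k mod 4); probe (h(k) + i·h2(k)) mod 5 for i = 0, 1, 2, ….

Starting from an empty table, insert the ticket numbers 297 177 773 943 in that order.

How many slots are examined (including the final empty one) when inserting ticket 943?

297: h=3 => slot 3
177: h=3, h2=2, probe 3,0 => slot 0
773: h=1 => slot 1
943: h=1, h2=4, probe 1,0,4 => slot 4
Table: [177, 773, —, 297, 943]

3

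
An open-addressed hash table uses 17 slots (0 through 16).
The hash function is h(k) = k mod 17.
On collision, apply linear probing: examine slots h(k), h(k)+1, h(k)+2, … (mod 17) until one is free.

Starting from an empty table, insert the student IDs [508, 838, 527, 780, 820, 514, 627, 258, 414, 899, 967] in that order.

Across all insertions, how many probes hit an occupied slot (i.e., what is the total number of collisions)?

21

508 hashes to 15; slot 15 is free -> place at 15.
838 hashes to 5; slot 5 is free -> place at 5.
527 hashes to 0; slot 0 is free -> place at 0.
780 hashes to 15; 15 taken -> place at 16.
820 hashes to 4; slot 4 is free -> place at 4.
514 hashes to 4; 4,5 taken -> place at 6.
627 hashes to 15; 15,16,0 taken -> place at 1.
258 hashes to 3; slot 3 is free -> place at 3.
414 hashes to 6; 6 taken -> place at 7.
899 hashes to 15; 15,16,0,1 taken -> place at 2.
967 hashes to 15; 15,16,0,1,2,3,4,5,6,7 taken -> place at 8.
Table: [527, 627, 899, 258, 820, 838, 514, 414, 967, _, _, _, _, _, _, 508, 780]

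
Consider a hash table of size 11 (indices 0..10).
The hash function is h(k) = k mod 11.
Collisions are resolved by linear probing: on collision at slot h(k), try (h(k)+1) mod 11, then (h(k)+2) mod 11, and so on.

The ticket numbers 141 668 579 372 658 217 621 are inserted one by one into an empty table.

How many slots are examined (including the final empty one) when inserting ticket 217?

141 hashes to 9; slot 9 is free -> place at 9.
668 hashes to 8; slot 8 is free -> place at 8.
579 hashes to 7; slot 7 is free -> place at 7.
372 hashes to 9; 9 taken -> place at 10.
658 hashes to 9; 9,10 taken -> place at 0.
217 hashes to 8; 8,9,10,0 taken -> place at 1.
621 hashes to 5; slot 5 is free -> place at 5.
Table: [658, 217, ∅, ∅, ∅, 621, ∅, 579, 668, 141, 372]

5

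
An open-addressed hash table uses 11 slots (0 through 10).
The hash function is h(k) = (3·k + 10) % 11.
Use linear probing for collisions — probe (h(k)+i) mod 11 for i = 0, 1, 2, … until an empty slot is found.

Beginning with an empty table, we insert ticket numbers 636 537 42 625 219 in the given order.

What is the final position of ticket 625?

7

636: h=4 -> slot 4
537: h=4, probe 4,5 -> slot 5
42: h=4, probe 4,5,6 -> slot 6
625: h=4, probe 4,5,6,7 -> slot 7
219: h=7, probe 7,8 -> slot 8
Table: [—, —, —, —, 636, 537, 42, 625, 219, —, —]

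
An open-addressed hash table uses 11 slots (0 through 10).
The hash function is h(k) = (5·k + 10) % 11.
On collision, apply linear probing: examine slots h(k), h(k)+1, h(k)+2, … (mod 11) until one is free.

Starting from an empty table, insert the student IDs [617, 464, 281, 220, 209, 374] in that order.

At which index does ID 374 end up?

617 hashes to 4; slot 4 is free -> place at 4.
464 hashes to 9; slot 9 is free -> place at 9.
281 hashes to 7; slot 7 is free -> place at 7.
220 hashes to 10; slot 10 is free -> place at 10.
209 hashes to 10; 10 taken -> place at 0.
374 hashes to 10; 10,0 taken -> place at 1.
Table: [209, 374, ∅, ∅, 617, ∅, ∅, 281, ∅, 464, 220]

1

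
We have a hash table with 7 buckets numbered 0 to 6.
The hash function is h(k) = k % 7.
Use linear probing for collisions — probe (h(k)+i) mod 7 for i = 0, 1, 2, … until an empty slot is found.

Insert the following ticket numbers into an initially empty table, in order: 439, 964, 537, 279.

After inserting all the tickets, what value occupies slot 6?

439: h=5 => slot 5
964: h=5, probe 5,6 => slot 6
537: h=5, probe 5,6,0 => slot 0
279: h=6, probe 6,0,1 => slot 1
Table: [537, 279, —, —, —, 439, 964]

964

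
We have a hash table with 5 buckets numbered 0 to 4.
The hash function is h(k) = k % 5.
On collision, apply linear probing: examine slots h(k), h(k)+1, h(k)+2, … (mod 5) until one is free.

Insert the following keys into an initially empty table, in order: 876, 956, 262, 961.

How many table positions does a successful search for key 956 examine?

876: h=1 => slot 1
956: h=1, probe 1,2 => slot 2
262: h=2, probe 2,3 => slot 3
961: h=1, probe 1,2,3,4 => slot 4
Table: [—, 876, 956, 262, 961]
Lookup 956: h=1, probe 1,2 → found at 2.

2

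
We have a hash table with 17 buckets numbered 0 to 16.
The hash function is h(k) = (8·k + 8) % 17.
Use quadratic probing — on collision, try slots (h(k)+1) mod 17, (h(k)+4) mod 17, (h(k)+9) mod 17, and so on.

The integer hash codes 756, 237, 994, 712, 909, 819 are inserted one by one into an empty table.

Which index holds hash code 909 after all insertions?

756: h=4 → slot 4
237: h=0 → slot 0
994: h=4, probe 4,5 → slot 5
712: h=9 → slot 9
909: h=4, probe 4,5,8 → slot 8
819: h=15 → slot 15
Table: [237, _, _, _, 756, 994, _, _, 909, 712, _, _, _, _, _, 819, _]

8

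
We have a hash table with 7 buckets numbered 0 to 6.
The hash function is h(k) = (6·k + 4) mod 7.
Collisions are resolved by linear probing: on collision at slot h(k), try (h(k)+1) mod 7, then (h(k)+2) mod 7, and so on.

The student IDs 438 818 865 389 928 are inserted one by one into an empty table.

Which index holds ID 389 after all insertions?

2

438 hashes to 0; slot 0 is free => place at 0.
818 hashes to 5; slot 5 is free => place at 5.
865 hashes to 0; 0 taken => place at 1.
389 hashes to 0; 0,1 taken => place at 2.
928 hashes to 0; 0,1,2 taken => place at 3.
Table: [438, 865, 389, 928, _, 818, _]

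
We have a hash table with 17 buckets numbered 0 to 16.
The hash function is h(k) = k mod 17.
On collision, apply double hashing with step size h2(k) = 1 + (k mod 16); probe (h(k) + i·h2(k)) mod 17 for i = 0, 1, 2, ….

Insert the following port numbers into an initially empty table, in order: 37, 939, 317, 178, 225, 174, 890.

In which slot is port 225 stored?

37: h=3 => slot 3
939: h=4 => slot 4
317: h=11 => slot 11
178: h=8 => slot 8
225: h=4, h2=2, probe 4,6 => slot 6
174: h=4, h2=15, probe 4,2 => slot 2
890: h=6, h2=11, probe 6,0 => slot 0
Table: [890, ∅, 174, 37, 939, ∅, 225, ∅, 178, ∅, ∅, 317, ∅, ∅, ∅, ∅, ∅]

6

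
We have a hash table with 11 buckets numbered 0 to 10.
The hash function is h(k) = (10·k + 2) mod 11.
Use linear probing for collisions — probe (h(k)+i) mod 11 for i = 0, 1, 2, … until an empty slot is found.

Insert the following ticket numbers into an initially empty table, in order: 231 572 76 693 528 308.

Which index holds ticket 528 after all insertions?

Insert 231: h=2, slot 2 empty -> index 2.
Insert 572: h=2, slot 2 occupied -> index 3.
Insert 76: h=3, slot 3 occupied -> index 4.
Insert 693: h=2, slots 2,3,4 occupied -> index 5.
Insert 528: h=2, slots 2,3,4,5 occupied -> index 6.
Insert 308: h=2, slots 2,3,4,5,6 occupied -> index 7.
Table: [∅, ∅, 231, 572, 76, 693, 528, 308, ∅, ∅, ∅]

6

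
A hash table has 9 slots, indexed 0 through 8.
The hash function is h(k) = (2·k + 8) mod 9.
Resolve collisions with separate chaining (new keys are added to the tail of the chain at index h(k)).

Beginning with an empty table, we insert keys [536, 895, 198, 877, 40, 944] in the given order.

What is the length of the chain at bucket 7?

Insert 536: h=0, bucket 0 empty → new chain.
Insert 895: h=7, bucket 7 empty → new chain.
Insert 198: h=8, bucket 8 empty → new chain.
Insert 877: h=7, bucket 7 nonempty → append to chain.
Insert 40: h=7, bucket 7 nonempty → append to chain.
Insert 944: h=6, bucket 6 empty → new chain.
Final buckets:
0: 536
1: ∅
2: ∅
3: ∅
4: ∅
5: ∅
6: 944
7: 895 -> 877 -> 40
8: 198

3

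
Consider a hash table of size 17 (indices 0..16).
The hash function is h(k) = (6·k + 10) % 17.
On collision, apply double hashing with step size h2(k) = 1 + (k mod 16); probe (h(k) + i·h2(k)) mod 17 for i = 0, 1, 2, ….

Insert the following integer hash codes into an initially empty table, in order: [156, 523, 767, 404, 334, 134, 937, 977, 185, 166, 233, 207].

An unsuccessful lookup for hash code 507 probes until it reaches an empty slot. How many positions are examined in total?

156: h=11 → slot 11
523: h=3 → slot 3
767: h=5 → slot 5
404: h=3, h2=5, probe 3,8 → slot 8
334: h=8, h2=15, probe 8,6 → slot 6
134: h=15 → slot 15
937: h=5, h2=10, probe 5,15,8,1 → slot 1
977: h=7 → slot 7
185: h=15, h2=10, probe 15,8,1,11,4 → slot 4
166: h=3, h2=7, probe 3,10 → slot 10
233: h=14 → slot 14
207: h=11, h2=16, probe 11,10,9 → slot 9
Table: [_, 937, _, 523, 185, 767, 334, 977, 404, 207, 166, 156, _, _, 233, 134, _]
Lookup 507: h=9, h2=12, probe 9,4,16 → slot 16 empty, not found.

3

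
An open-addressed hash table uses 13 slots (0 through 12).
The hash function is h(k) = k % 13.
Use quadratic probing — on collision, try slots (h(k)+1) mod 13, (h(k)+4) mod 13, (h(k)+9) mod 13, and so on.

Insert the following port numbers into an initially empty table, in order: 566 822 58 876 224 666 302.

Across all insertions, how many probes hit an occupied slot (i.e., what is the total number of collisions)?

9

566 hashes to 7; slot 7 is free => place at 7.
822 hashes to 3; slot 3 is free => place at 3.
58 hashes to 6; slot 6 is free => place at 6.
876 hashes to 5; slot 5 is free => place at 5.
224 hashes to 3; 3 taken => place at 4.
666 hashes to 3; 3,4,7 taken => place at 12.
302 hashes to 3; 3,4,7,12,6 taken => place at 2.
Table: [∅, ∅, 302, 822, 224, 876, 58, 566, ∅, ∅, ∅, ∅, 666]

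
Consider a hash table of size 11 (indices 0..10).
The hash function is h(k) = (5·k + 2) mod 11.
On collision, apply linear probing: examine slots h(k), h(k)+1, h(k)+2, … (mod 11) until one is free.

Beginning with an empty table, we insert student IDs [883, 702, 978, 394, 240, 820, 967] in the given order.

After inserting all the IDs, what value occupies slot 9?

883 hashes to 6; slot 6 is free → place at 6.
702 hashes to 3; slot 3 is free → place at 3.
978 hashes to 8; slot 8 is free → place at 8.
394 hashes to 3; 3 taken → place at 4.
240 hashes to 3; 3,4 taken → place at 5.
820 hashes to 10; slot 10 is free → place at 10.
967 hashes to 8; 8 taken → place at 9.
Table: [∅, ∅, ∅, 702, 394, 240, 883, ∅, 978, 967, 820]

967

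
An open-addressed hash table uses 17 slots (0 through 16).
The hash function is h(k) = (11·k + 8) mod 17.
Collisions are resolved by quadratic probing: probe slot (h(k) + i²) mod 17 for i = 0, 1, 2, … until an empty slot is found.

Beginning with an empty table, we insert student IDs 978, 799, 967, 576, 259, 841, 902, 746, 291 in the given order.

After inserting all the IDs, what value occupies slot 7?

978: h=5 → slot 5
799: h=8 → slot 8
967: h=3 → slot 3
576: h=3, probe 3,4 → slot 4
259: h=1 → slot 1
841: h=11 → slot 11
902: h=2 → slot 2
746: h=3, probe 3,4,7 → slot 7
291: h=13 → slot 13
Table: [-, 259, 902, 967, 576, 978, -, 746, 799, -, -, 841, -, 291, -, -, -]

746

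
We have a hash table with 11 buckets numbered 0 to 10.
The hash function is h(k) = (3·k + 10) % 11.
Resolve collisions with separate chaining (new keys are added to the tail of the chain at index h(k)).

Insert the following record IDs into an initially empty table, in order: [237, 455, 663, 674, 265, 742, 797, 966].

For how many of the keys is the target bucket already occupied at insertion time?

2

237 -> bucket 6
455 -> bucket 0
663 -> bucket 8
674 -> bucket 8 (collision)
265 -> bucket 2
742 -> bucket 3
797 -> bucket 3 (collision)
966 -> bucket 4
Final buckets:
0: 455
1: -
2: 265
3: 742 -> 797
4: 966
5: -
6: 237
7: -
8: 663 -> 674
9: -
10: -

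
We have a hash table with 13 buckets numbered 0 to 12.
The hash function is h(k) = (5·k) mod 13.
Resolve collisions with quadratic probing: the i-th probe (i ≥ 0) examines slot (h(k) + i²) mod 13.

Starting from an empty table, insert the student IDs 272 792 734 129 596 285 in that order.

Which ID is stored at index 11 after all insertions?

285

272: h=8 => slot 8
792: h=8, probe 8,9 => slot 9
734: h=4 => slot 4
129: h=8, probe 8,9,12 => slot 12
596: h=3 => slot 3
285: h=8, probe 8,9,12,4,11 => slot 11
Table: [., ., ., 596, 734, ., ., ., 272, 792, ., 285, 129]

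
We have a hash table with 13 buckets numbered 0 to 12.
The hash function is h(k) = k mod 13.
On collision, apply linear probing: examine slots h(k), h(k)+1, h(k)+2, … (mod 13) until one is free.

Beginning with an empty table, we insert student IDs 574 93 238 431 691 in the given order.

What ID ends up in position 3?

Insert 574: h=2, slot 2 empty -> index 2.
Insert 93: h=2, slot 2 occupied -> index 3.
Insert 238: h=4, slot 4 empty -> index 4.
Insert 431: h=2, slots 2,3,4 occupied -> index 5.
Insert 691: h=2, slots 2,3,4,5 occupied -> index 6.
Table: [-, -, 574, 93, 238, 431, 691, -, -, -, -, -, -]

93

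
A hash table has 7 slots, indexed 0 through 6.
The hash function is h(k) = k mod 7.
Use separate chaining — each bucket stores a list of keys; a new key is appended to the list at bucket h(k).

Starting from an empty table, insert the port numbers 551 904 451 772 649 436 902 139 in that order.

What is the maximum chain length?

2

551 → bucket 5
904 → bucket 1
451 → bucket 3
772 → bucket 2
649 → bucket 5 (collision)
436 → bucket 2 (collision)
902 → bucket 6
139 → bucket 6 (collision)
Final buckets:
0: _
1: 904
2: 772 -> 436
3: 451
4: _
5: 551 -> 649
6: 902 -> 139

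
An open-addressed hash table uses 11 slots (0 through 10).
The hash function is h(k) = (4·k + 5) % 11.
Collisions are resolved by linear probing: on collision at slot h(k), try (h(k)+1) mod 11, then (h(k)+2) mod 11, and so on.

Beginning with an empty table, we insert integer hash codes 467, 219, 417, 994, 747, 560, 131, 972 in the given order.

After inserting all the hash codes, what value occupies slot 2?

417

467: h=3 → slot 3
219: h=1 → slot 1
417: h=1, probe 1,2 → slot 2
994: h=10 → slot 10
747: h=1, probe 1,2,3,4 → slot 4
560: h=1, probe 1,2,3,4,5 → slot 5
131: h=1, probe 1,2,3,4,5,6 → slot 6
972: h=10, probe 10,0 → slot 0
Table: [972, 219, 417, 467, 747, 560, 131, -, -, -, 994]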